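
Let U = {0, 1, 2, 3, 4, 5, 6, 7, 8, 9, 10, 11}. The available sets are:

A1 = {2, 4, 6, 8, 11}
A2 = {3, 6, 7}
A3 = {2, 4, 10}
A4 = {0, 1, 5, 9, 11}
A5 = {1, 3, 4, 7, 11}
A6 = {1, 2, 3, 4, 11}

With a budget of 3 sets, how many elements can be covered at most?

Choosing A1, A2, A4 covers {0, 1, 2, 3, 4, 5, 6, 7, 8, 9, 11} — 11 elements.
No choice of 3 sets does better; here 10 is left uncovered.

11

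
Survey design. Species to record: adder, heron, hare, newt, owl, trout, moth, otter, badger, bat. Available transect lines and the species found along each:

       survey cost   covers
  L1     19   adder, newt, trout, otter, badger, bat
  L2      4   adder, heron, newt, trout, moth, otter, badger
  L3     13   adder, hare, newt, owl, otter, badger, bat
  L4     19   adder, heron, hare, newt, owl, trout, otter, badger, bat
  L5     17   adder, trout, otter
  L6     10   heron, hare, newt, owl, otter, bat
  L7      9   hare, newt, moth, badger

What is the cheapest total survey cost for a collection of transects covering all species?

L2, L6 cover every species at survey cost 4 + 10 = 14.
Any cover uses at least 2 transects; among all covering selections none totals below 14.

14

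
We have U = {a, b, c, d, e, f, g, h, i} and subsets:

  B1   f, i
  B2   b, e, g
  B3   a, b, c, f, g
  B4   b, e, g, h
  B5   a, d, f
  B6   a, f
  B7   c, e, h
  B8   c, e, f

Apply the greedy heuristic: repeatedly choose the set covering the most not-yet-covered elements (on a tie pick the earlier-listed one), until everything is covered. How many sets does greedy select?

4

Pick 1: B3 covers 5 new elements (a, b, c, f, g).
Pick 2: B4 covers 2 new elements (e, h).
Pick 3: B1 covers 1 new elements (i).
Pick 4: B5 covers 1 new elements (d).
Greedy uses 4 sets.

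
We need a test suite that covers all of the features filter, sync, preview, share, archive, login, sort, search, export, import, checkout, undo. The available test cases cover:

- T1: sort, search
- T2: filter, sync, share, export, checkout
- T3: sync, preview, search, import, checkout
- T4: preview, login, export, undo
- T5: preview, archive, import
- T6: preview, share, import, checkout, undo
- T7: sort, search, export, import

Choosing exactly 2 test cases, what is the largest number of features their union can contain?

Choosing T2, T3 covers {filter, sync, preview, share, search, export, import, checkout} — 8 features.
No choice of 2 test cases does better; here archive, login, sort, undo are left uncovered.

8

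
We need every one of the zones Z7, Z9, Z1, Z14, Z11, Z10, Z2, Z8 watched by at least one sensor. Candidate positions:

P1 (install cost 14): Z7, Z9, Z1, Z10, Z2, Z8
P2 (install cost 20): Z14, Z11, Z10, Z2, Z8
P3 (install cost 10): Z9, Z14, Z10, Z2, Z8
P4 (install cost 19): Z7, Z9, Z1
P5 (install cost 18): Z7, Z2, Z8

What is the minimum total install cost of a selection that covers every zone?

P1, P2 cover every zone at install cost 14 + 20 = 34.
Any cover uses at least 2 sensor positions; among all covering selections none totals below 34.
Greedy by coverage-per-install cost would pick P3, P1, P2 for 44 — worse than the optimum 34.

34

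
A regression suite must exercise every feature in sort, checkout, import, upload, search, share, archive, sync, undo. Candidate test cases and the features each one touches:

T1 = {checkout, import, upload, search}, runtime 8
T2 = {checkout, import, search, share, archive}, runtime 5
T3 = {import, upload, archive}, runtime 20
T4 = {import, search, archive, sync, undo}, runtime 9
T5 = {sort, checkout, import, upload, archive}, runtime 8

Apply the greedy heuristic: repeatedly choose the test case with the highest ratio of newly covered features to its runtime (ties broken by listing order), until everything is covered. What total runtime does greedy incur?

22

Pick 1: T2 adds 5 new (checkout, import, search, share, archive) at runtime 5 (ratio 5/5).
Pick 2: T5 adds 2 new (sort, upload) at runtime 8 (ratio 2/8).
Pick 3: T4 adds 2 new (sync, undo) at runtime 9 (ratio 2/9).
Greedy total runtime: 5 + 8 + 9 = 22.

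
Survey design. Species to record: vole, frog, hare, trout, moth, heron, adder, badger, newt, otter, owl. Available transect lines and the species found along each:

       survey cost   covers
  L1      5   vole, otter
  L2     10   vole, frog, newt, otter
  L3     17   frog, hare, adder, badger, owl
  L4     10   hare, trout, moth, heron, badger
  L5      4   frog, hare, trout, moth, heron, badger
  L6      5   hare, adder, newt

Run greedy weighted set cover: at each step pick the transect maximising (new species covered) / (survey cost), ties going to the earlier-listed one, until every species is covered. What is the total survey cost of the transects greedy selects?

31

Pick 1: L5 adds 6 new (frog, hare, trout, moth, heron, badger) at survey cost 4 (ratio 6/4).
Pick 2: L1 adds 2 new (vole, otter) at survey cost 5 (ratio 2/5).
Pick 3: L6 adds 2 new (adder, newt) at survey cost 5 (ratio 2/5).
Pick 4: L3 adds 1 new (owl) at survey cost 17 (ratio 1/17).
Greedy total survey cost: 4 + 5 + 5 + 17 = 31.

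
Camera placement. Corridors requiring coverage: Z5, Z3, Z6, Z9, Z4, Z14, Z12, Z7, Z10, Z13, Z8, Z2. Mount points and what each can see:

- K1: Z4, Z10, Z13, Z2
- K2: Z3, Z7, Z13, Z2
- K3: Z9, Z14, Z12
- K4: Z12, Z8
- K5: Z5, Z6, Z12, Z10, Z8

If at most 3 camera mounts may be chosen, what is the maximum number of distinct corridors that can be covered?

Choosing K2, K3, K5 covers {Z5, Z3, Z6, Z9, Z14, Z12, Z7, Z10, Z13, Z8, Z2} — 11 corridors.
No choice of 3 camera mounts does better; here Z4 is left uncovered.

11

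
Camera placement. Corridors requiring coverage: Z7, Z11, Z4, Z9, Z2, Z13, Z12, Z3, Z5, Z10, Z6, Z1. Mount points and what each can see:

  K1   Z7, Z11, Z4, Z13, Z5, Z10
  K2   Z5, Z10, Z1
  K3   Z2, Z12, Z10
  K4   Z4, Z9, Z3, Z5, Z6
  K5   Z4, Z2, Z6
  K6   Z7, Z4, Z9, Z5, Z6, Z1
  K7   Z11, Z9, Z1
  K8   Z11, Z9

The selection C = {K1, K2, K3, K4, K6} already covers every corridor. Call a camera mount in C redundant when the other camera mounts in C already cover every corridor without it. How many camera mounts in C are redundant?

2

Drop K1: Z11, Z13 uncovered — not redundant.
Drop K2: the rest still cover every corridor — redundant.
Drop K3: Z2, Z12 uncovered — not redundant.
Drop K4: Z3 uncovered — not redundant.
Drop K6: the rest still cover every corridor — redundant.
2 redundant: K2, K6.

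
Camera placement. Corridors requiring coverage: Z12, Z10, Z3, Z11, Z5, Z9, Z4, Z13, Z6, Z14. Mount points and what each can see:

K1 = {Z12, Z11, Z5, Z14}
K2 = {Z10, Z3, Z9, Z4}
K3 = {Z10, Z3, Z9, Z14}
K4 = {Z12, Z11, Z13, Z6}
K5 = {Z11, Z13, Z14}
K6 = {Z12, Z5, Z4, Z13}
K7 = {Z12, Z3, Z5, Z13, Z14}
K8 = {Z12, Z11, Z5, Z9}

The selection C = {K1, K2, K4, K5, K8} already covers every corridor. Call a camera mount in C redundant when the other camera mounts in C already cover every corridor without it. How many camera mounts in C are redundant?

Drop K1: the rest still cover every corridor — redundant.
Drop K2: Z10, Z3, Z4 uncovered — not redundant.
Drop K4: Z6 uncovered — not redundant.
Drop K5: the rest still cover every corridor — redundant.
Drop K8: the rest still cover every corridor — redundant.
3 redundant: K1, K5, K8.

3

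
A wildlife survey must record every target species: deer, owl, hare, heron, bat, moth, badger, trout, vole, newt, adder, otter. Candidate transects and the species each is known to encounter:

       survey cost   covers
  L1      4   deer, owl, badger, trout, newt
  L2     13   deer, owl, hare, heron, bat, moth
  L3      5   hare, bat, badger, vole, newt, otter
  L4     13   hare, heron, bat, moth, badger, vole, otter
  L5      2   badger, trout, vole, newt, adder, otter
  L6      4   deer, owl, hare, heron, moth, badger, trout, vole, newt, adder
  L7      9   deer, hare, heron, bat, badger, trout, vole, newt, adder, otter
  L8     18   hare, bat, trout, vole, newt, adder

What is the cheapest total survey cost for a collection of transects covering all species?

L3, L6 cover every species at survey cost 5 + 4 = 9.
Any cover uses at least 2 transects; among all covering selections none totals below 9.

9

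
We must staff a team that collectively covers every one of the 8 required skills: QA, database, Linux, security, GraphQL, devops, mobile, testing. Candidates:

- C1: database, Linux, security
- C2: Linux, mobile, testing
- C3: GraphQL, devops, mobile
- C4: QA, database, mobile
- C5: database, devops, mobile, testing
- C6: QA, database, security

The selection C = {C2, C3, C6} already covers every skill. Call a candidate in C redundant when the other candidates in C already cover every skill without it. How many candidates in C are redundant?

0

Drop C2: Linux, testing uncovered — not redundant.
Drop C3: GraphQL, devops uncovered — not redundant.
Drop C6: QA, database, security uncovered — not redundant.
None of the candidates in C is redundant.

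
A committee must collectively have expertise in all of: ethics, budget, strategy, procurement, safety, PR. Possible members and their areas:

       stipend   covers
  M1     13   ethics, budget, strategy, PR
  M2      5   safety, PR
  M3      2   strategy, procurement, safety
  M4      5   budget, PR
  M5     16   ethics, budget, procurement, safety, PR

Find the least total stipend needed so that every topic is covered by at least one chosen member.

M1, M3 cover every topic at stipend 13 + 2 = 15.
Any cover uses at least 2 members; among all covering selections none totals below 15.
Greedy by coverage-per-stipend would pick M3, M4, M1 for 20 — worse than the optimum 15.

15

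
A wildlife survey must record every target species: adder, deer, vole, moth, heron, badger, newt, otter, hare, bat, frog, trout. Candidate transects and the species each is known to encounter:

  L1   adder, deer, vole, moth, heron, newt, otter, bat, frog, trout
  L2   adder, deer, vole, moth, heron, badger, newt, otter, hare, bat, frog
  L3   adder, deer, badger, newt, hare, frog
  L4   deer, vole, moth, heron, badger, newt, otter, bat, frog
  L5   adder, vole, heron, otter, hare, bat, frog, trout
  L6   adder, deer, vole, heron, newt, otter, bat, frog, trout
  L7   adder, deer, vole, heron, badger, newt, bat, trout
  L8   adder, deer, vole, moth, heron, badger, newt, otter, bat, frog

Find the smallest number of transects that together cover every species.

L1, L2 together cover {adder, deer, vole, moth, heron, badger, newt, otter, hare, bat, frog, trout} — every species.
No single transect contains all 12 species, so 2 is optimal.

2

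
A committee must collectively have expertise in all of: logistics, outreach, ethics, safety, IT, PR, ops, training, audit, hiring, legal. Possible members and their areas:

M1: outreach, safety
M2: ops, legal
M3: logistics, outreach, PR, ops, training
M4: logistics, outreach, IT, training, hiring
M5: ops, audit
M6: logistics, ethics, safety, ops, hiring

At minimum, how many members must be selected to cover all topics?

M2, M3, M4, M5, M6 together cover {logistics, outreach, ethics, safety, IT, PR, ops, training, audit, hiring, legal} — every topic.
No 4 of the 6 members cover everything (all 15 size-4 selections fall short), so 5 is minimum.

5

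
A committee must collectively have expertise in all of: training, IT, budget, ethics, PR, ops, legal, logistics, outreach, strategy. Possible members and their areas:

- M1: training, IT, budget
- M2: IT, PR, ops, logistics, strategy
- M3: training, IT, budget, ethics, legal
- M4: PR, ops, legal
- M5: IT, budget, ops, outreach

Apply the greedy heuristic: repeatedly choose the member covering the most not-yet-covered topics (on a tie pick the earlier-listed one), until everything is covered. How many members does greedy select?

Pick 1: M2 covers 5 new topics (IT, PR, ops, logistics, strategy).
Pick 2: M3 covers 4 new topics (training, budget, ethics, legal).
Pick 3: M5 covers 1 new topics (outreach).
Greedy uses 3 members.

3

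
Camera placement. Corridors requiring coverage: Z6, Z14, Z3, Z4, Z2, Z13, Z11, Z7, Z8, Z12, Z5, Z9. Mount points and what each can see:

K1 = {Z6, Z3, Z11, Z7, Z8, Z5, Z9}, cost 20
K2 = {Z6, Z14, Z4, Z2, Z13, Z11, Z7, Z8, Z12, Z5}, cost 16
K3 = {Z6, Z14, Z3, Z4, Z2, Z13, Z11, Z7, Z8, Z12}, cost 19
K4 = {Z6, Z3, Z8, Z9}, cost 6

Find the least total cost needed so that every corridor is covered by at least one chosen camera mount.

K2, K4 cover every corridor at cost 16 + 6 = 22.
Any cover uses at least 2 camera mounts; among all covering selections none totals below 22.

22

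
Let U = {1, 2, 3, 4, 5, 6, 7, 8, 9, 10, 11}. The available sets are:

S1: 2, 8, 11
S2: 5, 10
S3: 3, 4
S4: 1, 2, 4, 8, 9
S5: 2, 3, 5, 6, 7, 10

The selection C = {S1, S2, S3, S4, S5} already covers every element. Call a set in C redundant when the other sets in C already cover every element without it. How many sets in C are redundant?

Drop S1: 11 uncovered — not redundant.
Drop S2: the rest still cover every element — redundant.
Drop S3: the rest still cover every element — redundant.
Drop S4: 1, 9 uncovered — not redundant.
Drop S5: 6, 7 uncovered — not redundant.
2 redundant: S2, S3.

2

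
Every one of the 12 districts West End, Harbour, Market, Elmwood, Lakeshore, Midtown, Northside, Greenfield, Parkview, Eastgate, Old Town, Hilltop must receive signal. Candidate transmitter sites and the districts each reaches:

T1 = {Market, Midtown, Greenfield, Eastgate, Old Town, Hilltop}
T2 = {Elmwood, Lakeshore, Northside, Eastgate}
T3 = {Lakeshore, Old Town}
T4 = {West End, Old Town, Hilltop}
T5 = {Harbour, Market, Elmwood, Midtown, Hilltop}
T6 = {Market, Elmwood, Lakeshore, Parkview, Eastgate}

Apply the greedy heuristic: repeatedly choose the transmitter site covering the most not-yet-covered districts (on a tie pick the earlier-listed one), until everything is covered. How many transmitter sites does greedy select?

5

Pick 1: T1 covers 6 new districts (Market, Midtown, Greenfield, Eastgate, Old Town, Hilltop).
Pick 2: T2 covers 3 new districts (Elmwood, Lakeshore, Northside).
Pick 3: T4 covers 1 new districts (West End).
Pick 4: T5 covers 1 new districts (Harbour).
Pick 5: T6 covers 1 new districts (Parkview).
Greedy uses 5 transmitter sites.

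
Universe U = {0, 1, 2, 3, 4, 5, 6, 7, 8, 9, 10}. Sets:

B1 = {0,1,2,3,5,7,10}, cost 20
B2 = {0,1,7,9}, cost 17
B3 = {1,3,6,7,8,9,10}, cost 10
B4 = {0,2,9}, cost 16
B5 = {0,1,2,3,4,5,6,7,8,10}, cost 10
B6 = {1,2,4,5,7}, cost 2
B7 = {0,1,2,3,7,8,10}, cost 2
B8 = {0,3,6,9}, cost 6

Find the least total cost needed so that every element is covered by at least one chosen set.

B6, B7, B8 cover every element at cost 2 + 2 + 6 = 10.
Any cover uses at least 2 sets; among all covering selections none totals below 10.

10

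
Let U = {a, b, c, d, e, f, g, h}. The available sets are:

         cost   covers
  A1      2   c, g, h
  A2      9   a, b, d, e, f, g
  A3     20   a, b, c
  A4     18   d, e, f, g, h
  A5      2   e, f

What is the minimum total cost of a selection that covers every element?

11

A1, A2 cover every element at cost 2 + 9 = 11.
Any cover uses at least 2 sets; among all covering selections none totals below 11.
Greedy by coverage-per-cost would pick A1, A5, A2 for 13 — worse than the optimum 11.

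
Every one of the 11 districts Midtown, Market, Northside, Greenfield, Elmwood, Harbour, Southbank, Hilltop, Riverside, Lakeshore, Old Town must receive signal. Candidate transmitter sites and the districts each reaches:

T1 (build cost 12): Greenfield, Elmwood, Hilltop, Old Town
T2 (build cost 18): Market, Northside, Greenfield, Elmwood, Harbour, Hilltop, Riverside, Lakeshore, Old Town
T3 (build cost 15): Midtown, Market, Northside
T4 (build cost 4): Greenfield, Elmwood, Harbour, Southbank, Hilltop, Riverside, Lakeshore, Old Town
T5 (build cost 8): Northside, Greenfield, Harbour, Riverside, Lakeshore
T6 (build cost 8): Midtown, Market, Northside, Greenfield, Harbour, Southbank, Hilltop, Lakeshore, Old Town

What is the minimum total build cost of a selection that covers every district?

12

T4, T6 cover every district at build cost 4 + 8 = 12.
Any cover uses at least 2 transmitter sites; among all covering selections none totals below 12.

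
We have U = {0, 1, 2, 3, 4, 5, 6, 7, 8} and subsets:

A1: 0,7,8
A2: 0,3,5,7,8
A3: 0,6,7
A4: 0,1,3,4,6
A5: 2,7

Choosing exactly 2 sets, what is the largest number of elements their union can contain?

Choosing A2, A4 covers {0, 1, 3, 4, 5, 6, 7, 8} — 8 elements.
No choice of 2 sets does better; here 2 is left uncovered.

8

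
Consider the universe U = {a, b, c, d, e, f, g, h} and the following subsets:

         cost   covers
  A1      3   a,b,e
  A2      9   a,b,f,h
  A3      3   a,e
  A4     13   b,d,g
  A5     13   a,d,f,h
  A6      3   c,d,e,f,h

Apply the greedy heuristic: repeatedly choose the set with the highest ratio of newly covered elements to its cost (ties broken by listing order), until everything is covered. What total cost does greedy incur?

19

Pick 1: A6 adds 5 new (c, d, e, f, h) at cost 3 (ratio 5/3).
Pick 2: A1 adds 2 new (a, b) at cost 3 (ratio 2/3).
Pick 3: A4 adds 1 new (g) at cost 13 (ratio 1/13).
Greedy total cost: 3 + 3 + 13 = 19.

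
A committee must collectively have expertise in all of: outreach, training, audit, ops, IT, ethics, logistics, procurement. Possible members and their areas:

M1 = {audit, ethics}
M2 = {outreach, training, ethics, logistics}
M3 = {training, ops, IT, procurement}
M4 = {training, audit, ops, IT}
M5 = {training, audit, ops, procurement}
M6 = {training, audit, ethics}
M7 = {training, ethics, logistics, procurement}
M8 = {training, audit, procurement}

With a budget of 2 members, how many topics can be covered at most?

Choosing M2, M3 covers {outreach, training, ops, IT, ethics, logistics, procurement} — 7 topics.
No choice of 2 members does better; here audit is left uncovered.

7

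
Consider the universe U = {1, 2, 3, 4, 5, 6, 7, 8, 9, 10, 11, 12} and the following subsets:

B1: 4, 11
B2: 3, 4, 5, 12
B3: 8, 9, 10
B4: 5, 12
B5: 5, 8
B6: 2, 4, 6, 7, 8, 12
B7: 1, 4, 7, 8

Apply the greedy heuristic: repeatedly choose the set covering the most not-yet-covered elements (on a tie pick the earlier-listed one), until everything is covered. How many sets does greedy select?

5

Pick 1: B6 covers 6 new elements (2, 4, 6, 7, 8, 12).
Pick 2: B2 covers 2 new elements (3, 5).
Pick 3: B3 covers 2 new elements (9, 10).
Pick 4: B1 covers 1 new elements (11).
Pick 5: B7 covers 1 new elements (1).
Greedy uses 5 sets.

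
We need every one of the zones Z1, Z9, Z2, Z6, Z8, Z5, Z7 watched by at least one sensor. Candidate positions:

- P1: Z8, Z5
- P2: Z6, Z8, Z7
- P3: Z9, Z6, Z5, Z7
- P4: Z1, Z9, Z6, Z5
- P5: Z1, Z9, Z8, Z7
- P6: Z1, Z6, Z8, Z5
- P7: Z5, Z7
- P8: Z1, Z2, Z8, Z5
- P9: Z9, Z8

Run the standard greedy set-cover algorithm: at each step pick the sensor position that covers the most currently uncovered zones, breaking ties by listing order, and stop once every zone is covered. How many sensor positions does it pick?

2

Pick 1: P3 covers 4 new zones (Z9, Z6, Z5, Z7).
Pick 2: P8 covers 3 new zones (Z1, Z2, Z8).
Greedy uses 2 sensor positions.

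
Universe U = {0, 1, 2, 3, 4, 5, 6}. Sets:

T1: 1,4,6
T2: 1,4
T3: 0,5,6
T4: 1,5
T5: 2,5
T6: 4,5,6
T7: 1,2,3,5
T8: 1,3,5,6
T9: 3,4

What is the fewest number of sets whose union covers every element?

T1, T3, T7 together cover {0, 1, 2, 3, 4, 5, 6} — every element.
No 2 of the 9 sets cover everything (all 36 pairs fall short), so 3 is minimum.

3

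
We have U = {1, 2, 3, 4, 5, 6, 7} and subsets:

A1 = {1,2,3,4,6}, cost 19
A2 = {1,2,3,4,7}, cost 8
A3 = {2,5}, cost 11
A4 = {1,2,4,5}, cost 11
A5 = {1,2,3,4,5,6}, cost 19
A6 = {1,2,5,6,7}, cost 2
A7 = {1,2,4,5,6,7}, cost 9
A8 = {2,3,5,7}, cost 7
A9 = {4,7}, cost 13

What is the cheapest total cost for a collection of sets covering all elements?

A2, A6 cover every element at cost 8 + 2 = 10.
Any cover uses at least 2 sets; among all covering selections none totals below 10.

10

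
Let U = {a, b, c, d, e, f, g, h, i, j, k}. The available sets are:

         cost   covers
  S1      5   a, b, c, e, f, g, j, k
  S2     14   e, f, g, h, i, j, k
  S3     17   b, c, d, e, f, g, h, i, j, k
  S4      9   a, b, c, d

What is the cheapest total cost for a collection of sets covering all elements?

S1, S3 cover every element at cost 5 + 17 = 22.
Any cover uses at least 2 sets; among all covering selections none totals below 22.

22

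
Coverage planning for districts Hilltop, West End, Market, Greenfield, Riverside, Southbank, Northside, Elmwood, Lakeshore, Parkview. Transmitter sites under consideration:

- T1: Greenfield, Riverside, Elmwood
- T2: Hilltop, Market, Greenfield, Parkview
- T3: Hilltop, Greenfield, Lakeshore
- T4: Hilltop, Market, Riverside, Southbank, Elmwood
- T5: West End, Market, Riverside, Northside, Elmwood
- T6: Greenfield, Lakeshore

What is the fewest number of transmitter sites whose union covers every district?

T2, T3, T4, T5 together cover {Hilltop, West End, Market, Greenfield, Riverside, Southbank, Northside, Elmwood, Lakeshore, Parkview} — every district.
No 3 of the 6 transmitter sites cover everything (all 20 triples fall short), so 4 is minimum.

4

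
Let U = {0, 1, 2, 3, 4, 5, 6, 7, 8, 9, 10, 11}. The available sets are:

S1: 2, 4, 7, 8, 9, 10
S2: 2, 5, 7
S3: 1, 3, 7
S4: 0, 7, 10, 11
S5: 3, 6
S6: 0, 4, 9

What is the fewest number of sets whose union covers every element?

5

S1, S2, S3, S4, S5 together cover {0, 1, 2, 3, 4, 5, 6, 7, 8, 9, 10, 11} — every element.
No 4 of the 6 sets cover everything (all 15 size-4 selections fall short), so 5 is minimum.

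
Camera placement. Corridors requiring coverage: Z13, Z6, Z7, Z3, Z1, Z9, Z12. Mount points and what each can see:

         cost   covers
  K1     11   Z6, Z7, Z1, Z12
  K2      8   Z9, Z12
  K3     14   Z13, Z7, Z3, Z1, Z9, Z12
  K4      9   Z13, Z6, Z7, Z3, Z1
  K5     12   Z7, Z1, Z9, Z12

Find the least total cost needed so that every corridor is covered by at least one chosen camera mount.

17

K2, K4 cover every corridor at cost 8 + 9 = 17.
Any cover uses at least 2 camera mounts; among all covering selections none totals below 17.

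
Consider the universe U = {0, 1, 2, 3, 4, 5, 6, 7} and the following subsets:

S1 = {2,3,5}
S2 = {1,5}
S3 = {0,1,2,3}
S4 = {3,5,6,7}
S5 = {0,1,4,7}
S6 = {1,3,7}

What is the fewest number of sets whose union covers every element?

S1, S4, S5 together cover {0, 1, 2, 3, 4, 5, 6, 7} — every element.
No 2 of the 6 sets cover everything (all 15 pairs fall short), so 3 is minimum.

3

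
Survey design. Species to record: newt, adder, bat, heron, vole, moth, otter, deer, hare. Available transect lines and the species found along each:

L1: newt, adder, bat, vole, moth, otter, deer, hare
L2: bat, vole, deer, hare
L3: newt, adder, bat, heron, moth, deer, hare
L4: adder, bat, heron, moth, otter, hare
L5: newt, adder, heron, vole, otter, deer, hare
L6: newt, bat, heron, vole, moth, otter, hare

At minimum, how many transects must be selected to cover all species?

L1, L3 together cover {newt, adder, bat, heron, vole, moth, otter, deer, hare} — every species.
No single transect contains all 9 species, so 2 is optimal.

2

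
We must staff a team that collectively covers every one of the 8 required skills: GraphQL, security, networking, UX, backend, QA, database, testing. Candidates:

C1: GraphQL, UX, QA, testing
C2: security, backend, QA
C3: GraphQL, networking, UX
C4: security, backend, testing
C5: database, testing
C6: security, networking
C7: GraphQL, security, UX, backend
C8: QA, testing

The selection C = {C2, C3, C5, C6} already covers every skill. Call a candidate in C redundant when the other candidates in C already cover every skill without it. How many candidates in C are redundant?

Drop C2: backend, QA uncovered — not redundant.
Drop C3: GraphQL, UX uncovered — not redundant.
Drop C5: database, testing uncovered — not redundant.
Drop C6: the rest still cover every skill — redundant.
1 redundant: C6.

1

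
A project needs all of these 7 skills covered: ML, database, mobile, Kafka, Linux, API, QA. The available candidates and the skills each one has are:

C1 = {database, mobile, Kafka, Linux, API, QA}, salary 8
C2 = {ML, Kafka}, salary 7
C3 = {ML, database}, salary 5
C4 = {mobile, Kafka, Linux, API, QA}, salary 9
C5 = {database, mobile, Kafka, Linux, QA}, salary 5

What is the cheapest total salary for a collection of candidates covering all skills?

C1, C3 cover every skill at salary 8 + 5 = 13.
Any cover uses at least 2 candidates; among all covering selections none totals below 13.

13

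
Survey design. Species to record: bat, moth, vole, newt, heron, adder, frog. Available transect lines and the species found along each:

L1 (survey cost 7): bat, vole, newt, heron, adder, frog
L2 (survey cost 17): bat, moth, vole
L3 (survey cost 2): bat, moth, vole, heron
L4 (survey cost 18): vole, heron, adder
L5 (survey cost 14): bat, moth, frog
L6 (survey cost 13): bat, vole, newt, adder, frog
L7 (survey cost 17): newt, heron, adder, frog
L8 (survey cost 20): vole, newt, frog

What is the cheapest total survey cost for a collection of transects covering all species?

L1, L3 cover every species at survey cost 7 + 2 = 9.
Any cover uses at least 2 transects; among all covering selections none totals below 9.

9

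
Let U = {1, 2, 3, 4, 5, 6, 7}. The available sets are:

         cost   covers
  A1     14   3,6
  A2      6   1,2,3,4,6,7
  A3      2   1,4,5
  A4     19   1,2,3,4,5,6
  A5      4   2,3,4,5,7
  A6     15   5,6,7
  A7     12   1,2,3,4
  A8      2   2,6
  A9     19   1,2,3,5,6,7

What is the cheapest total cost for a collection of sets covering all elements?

A2, A3 cover every element at cost 6 + 2 = 8.
Any cover uses at least 2 sets; among all covering selections none totals below 8.

8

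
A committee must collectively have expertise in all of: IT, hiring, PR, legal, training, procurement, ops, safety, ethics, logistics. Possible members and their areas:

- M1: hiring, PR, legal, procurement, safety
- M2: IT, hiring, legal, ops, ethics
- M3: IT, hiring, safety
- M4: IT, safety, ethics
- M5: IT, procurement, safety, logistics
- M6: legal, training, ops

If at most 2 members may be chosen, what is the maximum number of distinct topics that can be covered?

8

Choosing M1, M2 covers {IT, hiring, PR, legal, procurement, ops, safety, ethics} — 8 topics.
No choice of 2 members does better; here training, logistics are left uncovered.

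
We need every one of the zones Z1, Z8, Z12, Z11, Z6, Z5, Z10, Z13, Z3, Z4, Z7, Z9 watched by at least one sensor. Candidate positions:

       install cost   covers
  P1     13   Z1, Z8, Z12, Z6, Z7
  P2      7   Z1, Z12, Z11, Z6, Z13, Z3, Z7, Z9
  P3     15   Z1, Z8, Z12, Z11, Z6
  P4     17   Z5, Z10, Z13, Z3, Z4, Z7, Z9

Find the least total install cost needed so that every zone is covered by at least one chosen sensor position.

32

P3, P4 cover every zone at install cost 15 + 17 = 32.
Any cover uses at least 2 sensor positions; among all covering selections none totals below 32.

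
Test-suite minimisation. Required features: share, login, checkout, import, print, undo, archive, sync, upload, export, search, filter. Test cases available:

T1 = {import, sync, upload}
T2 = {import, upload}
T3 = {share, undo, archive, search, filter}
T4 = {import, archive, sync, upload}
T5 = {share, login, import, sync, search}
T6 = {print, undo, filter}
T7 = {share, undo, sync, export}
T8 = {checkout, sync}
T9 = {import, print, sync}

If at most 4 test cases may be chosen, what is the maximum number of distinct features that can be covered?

Choosing T4, T5, T6, T7 covers {share, login, import, print, undo, archive, sync, upload, export, search, filter} — 11 features.
No choice of 4 test cases does better; here checkout is left uncovered.

11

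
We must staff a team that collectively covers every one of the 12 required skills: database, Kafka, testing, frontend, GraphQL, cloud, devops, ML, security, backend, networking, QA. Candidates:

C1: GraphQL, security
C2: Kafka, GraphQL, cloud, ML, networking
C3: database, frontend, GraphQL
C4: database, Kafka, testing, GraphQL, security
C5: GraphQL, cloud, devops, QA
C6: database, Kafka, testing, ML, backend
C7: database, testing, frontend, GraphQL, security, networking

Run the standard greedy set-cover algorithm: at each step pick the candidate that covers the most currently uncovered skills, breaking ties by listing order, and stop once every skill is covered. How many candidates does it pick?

Pick 1: C7 covers 6 new skills (database, testing, frontend, GraphQL, security, networking).
Pick 2: C2 covers 3 new skills (Kafka, cloud, ML).
Pick 3: C5 covers 2 new skills (devops, QA).
Pick 4: C6 covers 1 new skills (backend).
Greedy uses 4 candidates. (The true minimum is 3.)

4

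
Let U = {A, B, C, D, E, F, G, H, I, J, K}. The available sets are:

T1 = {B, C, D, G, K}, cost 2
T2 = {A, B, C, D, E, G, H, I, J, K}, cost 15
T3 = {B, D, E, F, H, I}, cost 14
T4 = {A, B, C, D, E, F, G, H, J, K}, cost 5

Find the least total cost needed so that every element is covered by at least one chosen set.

T3, T4 cover every element at cost 14 + 5 = 19.
Any cover uses at least 2 sets; among all covering selections none totals below 19.
Greedy by coverage-per-cost would pick T1, T4, T3 for 21 — worse than the optimum 19.

19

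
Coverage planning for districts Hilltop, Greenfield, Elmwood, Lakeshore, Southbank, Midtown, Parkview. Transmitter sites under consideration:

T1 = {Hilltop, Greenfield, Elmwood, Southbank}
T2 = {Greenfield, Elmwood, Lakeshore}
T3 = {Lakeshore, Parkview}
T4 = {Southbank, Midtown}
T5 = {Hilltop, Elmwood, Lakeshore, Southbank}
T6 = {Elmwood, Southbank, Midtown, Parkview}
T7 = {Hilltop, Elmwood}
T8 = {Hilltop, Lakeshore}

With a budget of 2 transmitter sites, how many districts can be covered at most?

6

Choosing T1, T3 covers {Hilltop, Greenfield, Elmwood, Lakeshore, Southbank, Parkview} — 6 districts.
No choice of 2 transmitter sites does better; here Midtown is left uncovered.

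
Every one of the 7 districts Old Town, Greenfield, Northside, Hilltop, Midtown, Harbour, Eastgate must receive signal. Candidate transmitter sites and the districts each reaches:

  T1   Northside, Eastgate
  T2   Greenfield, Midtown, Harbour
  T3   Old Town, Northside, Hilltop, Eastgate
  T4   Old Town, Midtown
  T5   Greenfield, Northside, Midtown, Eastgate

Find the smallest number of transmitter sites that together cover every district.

2

T2, T3 together cover {Old Town, Greenfield, Northside, Hilltop, Midtown, Harbour, Eastgate} — every district.
No single transmitter site contains all 7 districts, so 2 is optimal.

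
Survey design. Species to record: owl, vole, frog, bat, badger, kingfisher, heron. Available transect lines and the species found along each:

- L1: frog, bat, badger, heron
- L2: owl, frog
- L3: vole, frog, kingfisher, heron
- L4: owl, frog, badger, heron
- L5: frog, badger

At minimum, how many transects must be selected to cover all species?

3

L1, L2, L3 together cover {owl, vole, frog, bat, badger, kingfisher, heron} — every species.
No 2 of the 5 transects cover everything (all 10 pairs fall short), so 3 is minimum.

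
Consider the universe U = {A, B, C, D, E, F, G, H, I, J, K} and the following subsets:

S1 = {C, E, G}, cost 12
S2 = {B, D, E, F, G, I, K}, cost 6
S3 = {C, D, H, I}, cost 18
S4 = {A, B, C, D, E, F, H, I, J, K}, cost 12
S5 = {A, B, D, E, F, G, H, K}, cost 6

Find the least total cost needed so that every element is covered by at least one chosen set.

18

S2, S4 cover every element at cost 6 + 12 = 18.
Any cover uses at least 2 sets; among all covering selections none totals below 18.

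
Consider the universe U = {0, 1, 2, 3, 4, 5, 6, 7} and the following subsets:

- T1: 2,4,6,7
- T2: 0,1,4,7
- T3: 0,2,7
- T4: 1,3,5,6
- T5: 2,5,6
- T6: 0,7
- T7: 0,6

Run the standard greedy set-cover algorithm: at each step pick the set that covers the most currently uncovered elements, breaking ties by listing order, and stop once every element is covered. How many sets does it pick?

Pick 1: T1 covers 4 new elements (2, 4, 6, 7).
Pick 2: T4 covers 3 new elements (1, 3, 5).
Pick 3: T2 covers 1 new elements (0).
Greedy uses 3 sets.

3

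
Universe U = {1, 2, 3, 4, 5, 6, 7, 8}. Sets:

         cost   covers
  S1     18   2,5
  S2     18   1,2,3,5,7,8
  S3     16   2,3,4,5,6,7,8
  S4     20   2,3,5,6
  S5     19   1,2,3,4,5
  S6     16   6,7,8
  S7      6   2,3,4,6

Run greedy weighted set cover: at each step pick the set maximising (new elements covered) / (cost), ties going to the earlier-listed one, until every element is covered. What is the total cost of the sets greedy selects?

Pick 1: S7 adds 4 new (2, 3, 4, 6) at cost 6 (ratio 4/6).
Pick 2: S2 adds 4 new (1, 5, 7, 8) at cost 18 (ratio 4/18).
Greedy total cost: 6 + 18 = 24.

24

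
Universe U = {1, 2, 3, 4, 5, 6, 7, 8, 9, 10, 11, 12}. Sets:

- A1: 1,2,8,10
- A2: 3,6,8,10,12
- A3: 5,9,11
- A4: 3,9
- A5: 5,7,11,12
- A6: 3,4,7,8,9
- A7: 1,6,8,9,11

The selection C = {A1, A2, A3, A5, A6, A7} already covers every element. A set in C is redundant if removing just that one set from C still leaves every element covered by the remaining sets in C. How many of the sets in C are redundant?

4

Drop A1: 2 uncovered — not redundant.
Drop A2: the rest still cover every element — redundant.
Drop A3: the rest still cover every element — redundant.
Drop A5: the rest still cover every element — redundant.
Drop A6: 4 uncovered — not redundant.
Drop A7: the rest still cover every element — redundant.
4 redundant: A2, A3, A5, A7.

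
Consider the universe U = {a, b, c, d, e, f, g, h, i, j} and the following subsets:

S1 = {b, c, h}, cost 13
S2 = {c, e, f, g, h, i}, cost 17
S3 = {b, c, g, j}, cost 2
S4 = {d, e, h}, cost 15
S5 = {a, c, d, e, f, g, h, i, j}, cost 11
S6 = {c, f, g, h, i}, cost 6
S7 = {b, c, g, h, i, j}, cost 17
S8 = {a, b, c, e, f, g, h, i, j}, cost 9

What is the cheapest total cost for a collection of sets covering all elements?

S3, S5 cover every element at cost 2 + 11 = 13.
Any cover uses at least 2 sets; among all covering selections none totals below 13.
Greedy by coverage-per-cost would pick S3, S8, S5 for 22 — worse than the optimum 13.

13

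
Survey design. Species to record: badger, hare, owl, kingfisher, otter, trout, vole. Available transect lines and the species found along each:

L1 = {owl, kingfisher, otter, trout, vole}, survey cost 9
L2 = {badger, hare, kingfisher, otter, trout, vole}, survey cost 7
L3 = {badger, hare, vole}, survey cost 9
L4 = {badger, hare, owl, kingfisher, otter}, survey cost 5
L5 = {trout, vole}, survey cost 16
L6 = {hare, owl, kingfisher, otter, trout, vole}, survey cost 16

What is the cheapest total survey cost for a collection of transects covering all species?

12

L2, L4 cover every species at survey cost 7 + 5 = 12.
Any cover uses at least 2 transects; among all covering selections none totals below 12.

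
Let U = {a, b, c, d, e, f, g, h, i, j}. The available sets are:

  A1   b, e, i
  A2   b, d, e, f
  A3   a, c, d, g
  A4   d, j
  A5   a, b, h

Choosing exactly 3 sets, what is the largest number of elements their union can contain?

8

Choosing A1, A2, A3 covers {a, b, c, d, e, f, g, i} — 8 elements.
No choice of 3 sets does better; here h, j are left uncovered.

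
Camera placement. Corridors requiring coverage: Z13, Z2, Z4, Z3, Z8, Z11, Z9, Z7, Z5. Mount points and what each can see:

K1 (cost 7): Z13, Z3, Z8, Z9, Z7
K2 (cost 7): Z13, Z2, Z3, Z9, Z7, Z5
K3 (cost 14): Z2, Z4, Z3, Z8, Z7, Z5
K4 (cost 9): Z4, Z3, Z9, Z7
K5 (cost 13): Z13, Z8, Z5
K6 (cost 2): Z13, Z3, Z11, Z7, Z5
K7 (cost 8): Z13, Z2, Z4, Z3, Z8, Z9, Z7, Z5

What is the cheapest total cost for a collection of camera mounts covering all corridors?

K6, K7 cover every corridor at cost 2 + 8 = 10.
Any cover uses at least 2 camera mounts; among all covering selections none totals below 10.

10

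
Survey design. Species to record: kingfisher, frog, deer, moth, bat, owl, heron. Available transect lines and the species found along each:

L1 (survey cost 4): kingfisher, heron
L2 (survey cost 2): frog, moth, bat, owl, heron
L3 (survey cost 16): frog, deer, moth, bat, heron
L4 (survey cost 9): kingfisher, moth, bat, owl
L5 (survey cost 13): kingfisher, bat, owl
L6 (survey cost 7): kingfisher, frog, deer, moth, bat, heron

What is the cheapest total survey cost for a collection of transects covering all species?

9

L2, L6 cover every species at survey cost 2 + 7 = 9.
Any cover uses at least 2 transects; among all covering selections none totals below 9.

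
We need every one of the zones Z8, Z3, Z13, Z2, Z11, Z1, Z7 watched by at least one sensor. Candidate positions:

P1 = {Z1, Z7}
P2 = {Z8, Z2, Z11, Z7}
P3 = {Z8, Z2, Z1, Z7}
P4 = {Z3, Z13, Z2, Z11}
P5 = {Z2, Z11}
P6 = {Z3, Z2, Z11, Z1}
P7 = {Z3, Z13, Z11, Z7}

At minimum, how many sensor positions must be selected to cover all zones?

P3, P4 together cover {Z8, Z3, Z13, Z2, Z11, Z1, Z7} — every zone.
No single sensor position contains all 7 zones, so 2 is optimal.
Greedy (largest uncovered first) would take P2, P4, P1 — 3 sensor positions — but 2 suffice.

2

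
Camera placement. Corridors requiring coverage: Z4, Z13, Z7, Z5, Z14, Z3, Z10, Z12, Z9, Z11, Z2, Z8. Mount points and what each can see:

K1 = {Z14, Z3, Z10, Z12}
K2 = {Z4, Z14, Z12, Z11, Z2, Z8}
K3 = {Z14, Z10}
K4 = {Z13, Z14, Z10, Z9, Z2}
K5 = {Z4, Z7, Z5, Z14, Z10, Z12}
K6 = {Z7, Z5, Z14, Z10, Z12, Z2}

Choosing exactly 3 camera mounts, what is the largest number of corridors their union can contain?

11

Choosing K2, K4, K5 covers {Z4, Z13, Z7, Z5, Z14, Z10, Z12, Z9, Z11, Z2, Z8} — 11 corridors.
No choice of 3 camera mounts does better; here Z3 is left uncovered.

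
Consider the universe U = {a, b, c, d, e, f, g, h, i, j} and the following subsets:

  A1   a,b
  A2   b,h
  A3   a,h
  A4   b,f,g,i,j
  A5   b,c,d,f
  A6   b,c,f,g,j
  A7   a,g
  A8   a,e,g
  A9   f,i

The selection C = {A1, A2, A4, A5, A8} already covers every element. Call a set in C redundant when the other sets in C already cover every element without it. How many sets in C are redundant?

1

Drop A1: the rest still cover every element — redundant.
Drop A2: h uncovered — not redundant.
Drop A4: i, j uncovered — not redundant.
Drop A5: c, d uncovered — not redundant.
Drop A8: e uncovered — not redundant.
1 redundant: A1.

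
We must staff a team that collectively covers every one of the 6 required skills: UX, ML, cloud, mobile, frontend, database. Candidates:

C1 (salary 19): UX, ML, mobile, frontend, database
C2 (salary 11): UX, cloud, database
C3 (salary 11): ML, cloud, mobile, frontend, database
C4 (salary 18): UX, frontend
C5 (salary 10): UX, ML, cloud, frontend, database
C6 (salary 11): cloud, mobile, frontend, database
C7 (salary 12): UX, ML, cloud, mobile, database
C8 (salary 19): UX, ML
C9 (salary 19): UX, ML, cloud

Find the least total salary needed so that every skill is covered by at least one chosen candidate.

C3, C5 cover every skill at salary 11 + 10 = 21.
Any cover uses at least 2 candidates; among all covering selections none totals below 21.

21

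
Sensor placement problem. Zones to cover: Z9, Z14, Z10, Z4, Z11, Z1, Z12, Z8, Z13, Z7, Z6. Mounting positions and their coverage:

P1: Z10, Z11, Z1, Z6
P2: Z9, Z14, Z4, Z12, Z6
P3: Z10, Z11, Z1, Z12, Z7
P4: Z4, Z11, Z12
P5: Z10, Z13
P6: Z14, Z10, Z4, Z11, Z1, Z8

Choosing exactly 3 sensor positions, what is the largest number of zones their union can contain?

Choosing P2, P3, P5 covers {Z9, Z14, Z10, Z4, Z11, Z1, Z12, Z13, Z7, Z6} — 10 zones.
No choice of 3 sensor positions does better; here Z8 is left uncovered.

10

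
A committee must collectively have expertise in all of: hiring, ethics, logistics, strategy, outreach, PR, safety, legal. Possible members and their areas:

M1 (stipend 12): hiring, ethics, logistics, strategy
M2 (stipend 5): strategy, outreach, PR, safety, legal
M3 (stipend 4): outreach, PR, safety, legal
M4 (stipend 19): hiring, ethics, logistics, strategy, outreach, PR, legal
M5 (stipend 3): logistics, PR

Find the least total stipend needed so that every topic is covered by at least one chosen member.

M1, M3 cover every topic at stipend 12 + 4 = 16.
Any cover uses at least 2 members; among all covering selections none totals below 16.
Greedy by coverage-per-stipend would pick M2, M5, M1 for 20 — worse than the optimum 16.

16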